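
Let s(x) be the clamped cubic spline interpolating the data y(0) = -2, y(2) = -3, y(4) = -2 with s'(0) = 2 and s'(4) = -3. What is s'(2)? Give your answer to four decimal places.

0.2500

Let σ_i = s''(x_i). Step sizes h_i = 2, 2; slopes of the chords Δ_i = (y_(i+1) - y_i)/h_i = -1/2, 1/2.
  2·σ_0 + 8·σ_1 + 2·σ_2 = 6(Δ_1 - Δ_0) = 6
Clamped end conditions give two more equations: 2h_0·σ_0 + h_0·σ_1 = 6(Δ_0 - s'(0)) = -15 and h_1·σ_1 + 2h_1·σ_2 = 6(s'(4) - Δ_1) = -21.
Forward elimination and back-substitution give σ_0 = -23/4, σ_1 = 4, σ_2 = -29/4.
On [2, 4], s'(x) = b_1 + 2c_1·(x - 2) + 3d_1·(x - 2)² with b_1 = Δ_1 - h_1(2σ_1 + σ_2)/6 = 1/4, c_1 = σ_1/2 = 2, d_1 = (σ_2 - σ_1)/(6h_1) = -15/16. So s'(2) = 1/4.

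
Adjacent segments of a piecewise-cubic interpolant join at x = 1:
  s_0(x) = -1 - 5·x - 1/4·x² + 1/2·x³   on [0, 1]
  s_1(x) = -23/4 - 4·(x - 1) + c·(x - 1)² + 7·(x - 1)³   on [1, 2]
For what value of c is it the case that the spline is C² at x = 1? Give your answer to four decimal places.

s_0''(x) = -1/2 + 3·x, so s_0''(1) = 5/2. On the right, s_1''(1) = 2c, so c = 5/4.

1.2500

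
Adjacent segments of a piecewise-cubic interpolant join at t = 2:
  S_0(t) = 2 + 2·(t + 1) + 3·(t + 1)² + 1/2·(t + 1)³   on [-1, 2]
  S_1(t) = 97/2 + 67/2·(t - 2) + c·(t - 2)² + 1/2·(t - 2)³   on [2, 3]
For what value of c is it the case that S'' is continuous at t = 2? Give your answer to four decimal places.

S_0''(t) = 6 + 3·(t + 1), so S_0''(2) = 15. On the right, S_1''(2) = 2c, so c = 15/2.

7.5000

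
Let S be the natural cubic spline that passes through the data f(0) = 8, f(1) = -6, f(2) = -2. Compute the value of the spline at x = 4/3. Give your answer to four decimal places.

-6.3333

Put m_i = S'' at the i-th knot. Here h = (1, 1) and Δ = (-14, 4), so the interior equations h_(i-1)·m_(i-1) + 2(h_(i-1)+h_i)·m_i + h_i·m_(i+1) = 6(Δ_i − Δ_(i-1)) read
  1·m_0 + 4·m_1 + 1·m_2 = 6(Δ_1 - Δ_0) = 108
Natural end conditions: m_0 = m_2 = 0.
Solving the tridiagonal system: m_0 = 0, m_1 = 27, m_2 = 0.
On [1, 2], S(x) = -6 - 5·(x - 1) + 27/2·(x - 1)² - 9/2·(x - 1)³.
With (x - 1) = 1/3: S(4/3) = -19/3.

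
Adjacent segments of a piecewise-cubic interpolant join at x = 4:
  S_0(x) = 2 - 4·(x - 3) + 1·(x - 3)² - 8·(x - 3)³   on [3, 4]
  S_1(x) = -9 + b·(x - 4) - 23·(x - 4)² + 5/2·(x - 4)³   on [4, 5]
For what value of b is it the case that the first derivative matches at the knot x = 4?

S_0'(x) = -4 + 2·(x - 3) - 24·(x - 3)², so S_0'(4) = -26. On the right, S_1'(4) = b, so b = -26.

-26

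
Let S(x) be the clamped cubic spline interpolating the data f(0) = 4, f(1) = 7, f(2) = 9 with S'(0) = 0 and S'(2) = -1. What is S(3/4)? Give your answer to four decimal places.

Let M_i = S''(x_i). Step sizes h_i = 1, 1; slopes of the chords Δ_i = (y_(i+1) - y_i)/h_i = 3, 2.
  1·M_0 + 4·M_1 + 1·M_2 = 6(Δ_1 - Δ_0) = -6
Clamped end conditions give two more equations: 2h_0·M_0 + h_0·M_1 = 6(Δ_0 - S'(0)) = 18 and h_1·M_1 + 2h_1·M_2 = 6(S'(2) - Δ_1) = -18.
Solving the tridiagonal system: M_0 = 10, M_1 = -2, M_2 = -8.
On [0, 1], S(x) = 4 + 0·x + 5·x² - 2·x³.
With x = 3/4: S(3/4) = 191/32.

5.9688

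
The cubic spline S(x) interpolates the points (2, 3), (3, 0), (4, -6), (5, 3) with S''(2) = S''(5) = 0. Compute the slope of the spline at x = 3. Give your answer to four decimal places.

With M_i denoting the second derivative at x_i, h_i = 1, 1, 1, and Δ_i = (y_(i+1) − y_i)/h_i = -3, -6, 9:
  1·M_0 + 4·M_1 + 1·M_2 = 6(Δ_1 - Δ_0) = -18
  1·M_1 + 4·M_2 + 1·M_3 = 6(Δ_2 - Δ_1) = 90
Natural end conditions: M_0 = M_3 = 0.
Forward elimination and back-substitution give M_0 = 0, M_1 = -54/5, M_2 = 126/5, M_3 = 0.
On [3, 4], S'(x) = b_1 + 2c_1·(x - 3) + 3d_1·(x - 3)² with b_1 = Δ_1 - h_1(2M_1 + M_2)/6 = -33/5, c_1 = M_1/2 = -27/5, d_1 = (M_2 - M_1)/(6h_1) = 6. So S'(3) = -33/5.

-6.6000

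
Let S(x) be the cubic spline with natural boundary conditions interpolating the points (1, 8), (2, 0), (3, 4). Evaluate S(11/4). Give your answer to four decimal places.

Let M_i = S''(x_i). Step sizes h_i = 1, 1; slopes of the chords Δ_i = (y_(i+1) - y_i)/h_i = -8, 4.
  1·M_0 + 4·M_1 + 1·M_2 = 6(Δ_1 - Δ_0) = 72
Natural end conditions: M_0 = M_2 = 0.
Forward elimination and back-substitution give M_0 = 0, M_1 = 18, M_2 = 0.
On [2, 3], S(x) = 0 - 2·(x - 2) + 9·(x - 2)² - 3·(x - 2)³.
With (x - 2) = 3/4: S(11/4) = 147/64.

2.2969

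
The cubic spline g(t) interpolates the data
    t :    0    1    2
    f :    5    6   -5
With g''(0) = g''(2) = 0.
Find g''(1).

Let m_i = g''(x_i). Step sizes h_i = 1, 1; slopes of the chords Δ_i = (y_(i+1) - y_i)/h_i = 1, -11.
  1·m_0 + 4·m_1 + 1·m_2 = 6(Δ_1 - Δ_0) = -72
Natural end conditions: m_0 = m_2 = 0.
Forward elimination and back-substitution give m_0 = 0, m_1 = -18, m_2 = 0.

-18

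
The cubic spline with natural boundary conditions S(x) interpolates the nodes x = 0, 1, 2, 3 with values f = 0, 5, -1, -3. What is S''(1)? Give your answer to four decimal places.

With σ_i denoting the second derivative at x_i, h_i = 1, 1, 1, and Δ_i = (y_(i+1) − y_i)/h_i = 5, -6, -2:
  1·σ_0 + 4·σ_1 + 1·σ_2 = 6(Δ_1 - Δ_0) = -66
  1·σ_1 + 4·σ_2 + 1·σ_3 = 6(Δ_2 - Δ_1) = 24
Natural end conditions: σ_0 = σ_3 = 0.
Hence σ_0 = 0, σ_1 = -96/5, σ_2 = 54/5, σ_3 = 0.

-19.2000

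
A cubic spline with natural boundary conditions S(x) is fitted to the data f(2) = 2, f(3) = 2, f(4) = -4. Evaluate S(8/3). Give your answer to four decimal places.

Put m_i = S'' at the i-th knot. Here h = (1, 1) and Δ = (0, -6), so the interior equations h_(i-1)·m_(i-1) + 2(h_(i-1)+h_i)·m_i + h_i·m_(i+1) = 6(Δ_i − Δ_(i-1)) read
  1·m_0 + 4·m_1 + 1·m_2 = 6(Δ_1 - Δ_0) = -36
Natural end conditions: m_0 = m_2 = 0.
Forward elimination and back-substitution give m_0 = 0, m_1 = -9, m_2 = 0.
On [2, 3], S(x) = 2 + 3/2·(x - 2) + 0·(x - 2)² - 3/2·(x - 2)³.
With (x - 2) = 2/3: S(8/3) = 23/9.

2.5556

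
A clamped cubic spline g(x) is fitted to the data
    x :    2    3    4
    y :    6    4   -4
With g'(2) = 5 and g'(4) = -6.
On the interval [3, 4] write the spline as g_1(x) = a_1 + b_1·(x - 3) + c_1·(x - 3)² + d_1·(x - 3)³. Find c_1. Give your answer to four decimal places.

-3.5000

Let M_i = g''(x_i). Step sizes h_i = 1, 1; slopes of the chords Δ_i = (y_(i+1) - y_i)/h_i = -2, -8.
  1·M_0 + 4·M_1 + 1·M_2 = 6(Δ_1 - Δ_0) = -36
Clamped end conditions give two more equations: 2h_0·M_0 + h_0·M_1 = 6(Δ_0 - g'(2)) = -42 and h_1·M_1 + 2h_1·M_2 = 6(g'(4) - Δ_1) = 12.
Hence M_0 = -35/2, M_1 = -7, M_2 = 19/2.
On [3, 4], with g_1(x) = a_1 + b_1·(x - 3) + c_1·(x - 3)² + d_1·(x - 3)³: c_1 = M_1/2 = -7/2, d_1 = (M_2 - M_1)/(6h_1) = 11/4, b_1 = Δ_1 - h_1(2M_1 + M_2)/6 = -29/4.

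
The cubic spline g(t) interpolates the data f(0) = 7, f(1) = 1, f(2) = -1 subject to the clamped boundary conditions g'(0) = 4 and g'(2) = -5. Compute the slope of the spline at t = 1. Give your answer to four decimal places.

-5.7500

With m_i denoting the second derivative at x_i, h_i = 1, 1, and Δ_i = (y_(i+1) − y_i)/h_i = -6, -2:
  1·m_0 + 4·m_1 + 1·m_2 = 6(Δ_1 - Δ_0) = 24
Clamped end conditions give two more equations: 2h_0·m_0 + h_0·m_1 = 6(Δ_0 - g'(0)) = -60 and h_1·m_1 + 2h_1·m_2 = 6(g'(2) - Δ_1) = -18.
Solving: m_0 = -81/2, m_1 = 21, m_2 = -39/2.
On [1, 2], g'(t) = b_1 + 2c_1·(t - 1) + 3d_1·(t - 1)² with b_1 = Δ_1 - h_1(2m_1 + m_2)/6 = -23/4, c_1 = m_1/2 = 21/2, d_1 = (m_2 - m_1)/(6h_1) = -27/4. So g'(1) = -23/4.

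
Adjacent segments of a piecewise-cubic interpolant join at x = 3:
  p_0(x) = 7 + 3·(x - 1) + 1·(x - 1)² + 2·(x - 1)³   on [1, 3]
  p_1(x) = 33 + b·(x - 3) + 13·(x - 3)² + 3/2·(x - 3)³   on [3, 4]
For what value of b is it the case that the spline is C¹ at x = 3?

31

p_0'(x) = 3 + 2·(x - 1) + 6·(x - 1)², so p_0'(3) = 31. On the right, p_1'(3) = b, so b = 31.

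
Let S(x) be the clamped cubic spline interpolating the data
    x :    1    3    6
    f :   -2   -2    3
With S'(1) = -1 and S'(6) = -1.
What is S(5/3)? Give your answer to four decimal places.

-2.5185

With σ_i denoting the second derivative at x_i, h_i = 2, 3, and Δ_i = (y_(i+1) − y_i)/h_i = 0, 5/3:
  2·σ_0 + 10·σ_1 + 3·σ_2 = 6(Δ_1 - Δ_0) = 10
Clamped end conditions give two more equations: 2h_0·σ_0 + h_0·σ_1 = 6(Δ_0 - S'(1)) = 6 and h_1·σ_1 + 2h_1·σ_2 = 6(S'(6) - Δ_1) = -16.
Forward elimination and back-substitution give σ_0 = 1/2, σ_1 = 2, σ_2 = -11/3.
On [1, 3], S(x) = -2 - 1·(x - 1) + 1/4·(x - 1)² + 1/8·(x - 1)³.
With (x - 1) = 2/3: S(5/3) = -68/27.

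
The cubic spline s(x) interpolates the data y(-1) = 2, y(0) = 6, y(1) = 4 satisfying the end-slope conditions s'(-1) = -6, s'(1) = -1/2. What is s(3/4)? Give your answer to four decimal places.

4.5293

Let M_i = s''(x_i). Step sizes h_i = 1, 1; slopes of the chords Δ_i = (y_(i+1) - y_i)/h_i = 4, -2.
  1·M_0 + 4·M_1 + 1·M_2 = 6(Δ_1 - Δ_0) = -36
Clamped end conditions give two more equations: 2h_0·M_0 + h_0·M_1 = 6(Δ_0 - s'(-1)) = 60 and h_1·M_1 + 2h_1·M_2 = 6(s'(1) - Δ_1) = 9.
Solving the tridiagonal system: M_0 = 167/4, M_1 = -47/2, M_2 = 65/4.
On [0, 1], s(x) = 6 + 25/8·x - 47/4·x² + 53/8·x³.
With x = 3/4: s(3/4) = 2319/512.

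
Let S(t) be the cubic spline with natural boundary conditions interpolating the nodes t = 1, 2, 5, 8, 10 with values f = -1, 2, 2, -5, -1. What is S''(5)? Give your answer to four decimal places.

-1.5088

With σ_i denoting the second derivative at x_i, h_i = 1, 3, 3, 2, and Δ_i = (y_(i+1) − y_i)/h_i = 3, 0, -7/3, 2:
  1·σ_0 + 8·σ_1 + 3·σ_2 = 6(Δ_1 - Δ_0) = -18
  3·σ_1 + 12·σ_2 + 3·σ_3 = 6(Δ_2 - Δ_1) = -14
  3·σ_2 + 10·σ_3 + 2·σ_4 = 6(Δ_3 - Δ_2) = 26
Natural end conditions: σ_0 = σ_4 = 0.
Solving: σ_0 = 0, σ_1 = -32/19, σ_2 = -86/57, σ_3 = 58/19, σ_4 = 0.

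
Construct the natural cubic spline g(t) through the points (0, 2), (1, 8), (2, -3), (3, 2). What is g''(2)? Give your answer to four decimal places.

Put σ_i = g'' at the i-th knot. Here h = (1, 1, 1) and Δ = (6, -11, 5), so the interior equations h_(i-1)·σ_(i-1) + 2(h_(i-1)+h_i)·σ_i + h_i·σ_(i+1) = 6(Δ_i − Δ_(i-1)) read
  1·σ_0 + 4·σ_1 + 1·σ_2 = 6(Δ_1 - Δ_0) = -102
  1·σ_1 + 4·σ_2 + 1·σ_3 = 6(Δ_2 - Δ_1) = 96
Natural end conditions: σ_0 = σ_3 = 0.
Solving: σ_0 = 0, σ_1 = -168/5, σ_2 = 162/5, σ_3 = 0.

32.4000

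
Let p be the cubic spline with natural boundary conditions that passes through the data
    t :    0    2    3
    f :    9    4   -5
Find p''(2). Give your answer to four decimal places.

-6.5000

Write M_i for p''(x_i). With h_i = 2, 1 and divided differences Δ_i = -5/2, -9, the continuity of p' gives the tridiagonal system
  2·M_0 + 6·M_1 + 1·M_2 = 6(Δ_1 - Δ_0) = -39
Natural end conditions: M_0 = M_2 = 0.
Solving: M_0 = 0, M_1 = -13/2, M_2 = 0.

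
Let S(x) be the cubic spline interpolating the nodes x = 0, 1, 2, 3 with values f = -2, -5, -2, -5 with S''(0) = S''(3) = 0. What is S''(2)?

Write M_i for S''(x_i). With h_i = 1, 1, 1 and divided differences Δ_i = -3, 3, -3, the continuity of S' gives the tridiagonal system
  1·M_0 + 4·M_1 + 1·M_2 = 6(Δ_1 - Δ_0) = 36
  1·M_1 + 4·M_2 + 1·M_3 = 6(Δ_2 - Δ_1) = -36
Natural end conditions: M_0 = M_3 = 0.
Solving the tridiagonal system: M_0 = 0, M_1 = 12, M_2 = -12, M_3 = 0.

-12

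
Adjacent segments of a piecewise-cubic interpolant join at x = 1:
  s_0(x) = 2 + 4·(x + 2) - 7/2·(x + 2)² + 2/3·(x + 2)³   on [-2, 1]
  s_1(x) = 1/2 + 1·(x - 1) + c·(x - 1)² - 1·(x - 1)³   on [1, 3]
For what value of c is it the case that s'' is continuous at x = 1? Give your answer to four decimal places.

s_0''(x) = -7 + 4·(x + 2), so s_0''(1) = 5. On the right, s_1''(1) = 2c, so c = 5/2.

2.5000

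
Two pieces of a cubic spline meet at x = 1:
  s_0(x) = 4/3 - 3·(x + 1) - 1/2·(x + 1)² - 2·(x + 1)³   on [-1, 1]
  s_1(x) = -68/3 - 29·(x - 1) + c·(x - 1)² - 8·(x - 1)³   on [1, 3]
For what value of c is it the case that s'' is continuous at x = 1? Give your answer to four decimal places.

-12.5000

s_0''(x) = -1 - 12·(x + 1), so s_0''(1) = -25. On the right, s_1''(1) = 2c, so c = -25/2.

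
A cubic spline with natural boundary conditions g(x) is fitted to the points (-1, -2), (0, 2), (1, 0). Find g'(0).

1

Put σ_i = g'' at the i-th knot. Here h = (1, 1) and Δ = (4, -2), so the interior equations h_(i-1)·σ_(i-1) + 2(h_(i-1)+h_i)·σ_i + h_i·σ_(i+1) = 6(Δ_i − Δ_(i-1)) read
  1·σ_0 + 4·σ_1 + 1·σ_2 = 6(Δ_1 - Δ_0) = -36
Natural end conditions: σ_0 = σ_2 = 0.
Hence σ_0 = 0, σ_1 = -9, σ_2 = 0.
On [0, 1], g'(x) = b_1 + 2c_1·x + 3d_1·x² with b_1 = Δ_1 - h_1(2σ_1 + σ_2)/6 = 1, c_1 = σ_1/2 = -9/2, d_1 = (σ_2 - σ_1)/(6h_1) = 3/2. So g'(0) = 1.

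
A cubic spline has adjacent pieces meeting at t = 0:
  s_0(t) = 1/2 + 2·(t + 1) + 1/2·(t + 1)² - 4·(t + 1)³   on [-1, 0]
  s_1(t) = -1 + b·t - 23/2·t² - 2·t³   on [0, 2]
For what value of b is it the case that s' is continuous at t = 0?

s_0'(t) = 2 + 1·(t + 1) - 12·(t + 1)², so s_0'(0) = -9. On the right, s_1'(0) = b, so b = -9.

-9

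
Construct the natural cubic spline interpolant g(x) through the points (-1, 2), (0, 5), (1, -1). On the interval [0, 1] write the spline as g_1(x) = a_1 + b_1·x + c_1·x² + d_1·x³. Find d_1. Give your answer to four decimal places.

Let m_i = g''(x_i). Step sizes h_i = 1, 1; slopes of the chords Δ_i = (y_(i+1) - y_i)/h_i = 3, -6.
  1·m_0 + 4·m_1 + 1·m_2 = 6(Δ_1 - Δ_0) = -54
Natural end conditions: m_0 = m_2 = 0.
Solving: m_0 = 0, m_1 = -27/2, m_2 = 0.
On [0, 1], with g_1(x) = a_1 + b_1·x + c_1·x² + d_1·x³: c_1 = m_1/2 = -27/4, d_1 = (m_2 - m_1)/(6h_1) = 9/4, b_1 = Δ_1 - h_1(2m_1 + m_2)/6 = -3/2.

2.2500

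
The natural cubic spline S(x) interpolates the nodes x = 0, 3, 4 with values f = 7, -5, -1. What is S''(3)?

6

Write M_i for S''(x_i). With h_i = 3, 1 and divided differences Δ_i = -4, 4, the continuity of S' gives the tridiagonal system
  3·M_0 + 8·M_1 + 1·M_2 = 6(Δ_1 - Δ_0) = 48
Natural end conditions: M_0 = M_2 = 0.
Hence M_0 = 0, M_1 = 6, M_2 = 0.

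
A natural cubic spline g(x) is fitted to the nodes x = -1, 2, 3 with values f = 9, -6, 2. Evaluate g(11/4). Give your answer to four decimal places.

Write M_i for g''(x_i). With h_i = 3, 1 and divided differences Δ_i = -5, 8, the continuity of g' gives the tridiagonal system
  3·M_0 + 8·M_1 + 1·M_2 = 6(Δ_1 - Δ_0) = 78
Natural end conditions: M_0 = M_2 = 0.
Solving the tridiagonal system: M_0 = 0, M_1 = 39/4, M_2 = 0.
On [2, 3], g(x) = -6 + 19/4·(x - 2) + 39/8·(x - 2)² - 13/8·(x - 2)³.
With (x - 2) = 3/4: g(11/4) = -195/512.

-0.3809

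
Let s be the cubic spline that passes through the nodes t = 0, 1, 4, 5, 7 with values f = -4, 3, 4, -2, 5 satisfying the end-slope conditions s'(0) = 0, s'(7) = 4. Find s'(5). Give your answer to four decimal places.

Put M_i = s'' at the i-th knot. Here h = (1, 3, 1, 2) and Δ = (7, 1/3, -6, 7/2), so the interior equations h_(i-1)·M_(i-1) + 2(h_(i-1)+h_i)·M_i + h_i·M_(i+1) = 6(Δ_i − Δ_(i-1)) read
  1·M_0 + 8·M_1 + 3·M_2 = 6(Δ_1 - Δ_0) = -40
  3·M_1 + 8·M_2 + 1·M_3 = 6(Δ_2 - Δ_1) = -38
  1·M_2 + 6·M_3 + 2·M_4 = 6(Δ_3 - Δ_2) = 57
Clamped end conditions give two more equations: 2h_0·M_0 + h_0·M_1 = 6(Δ_0 - s'(0)) = 42 and h_3·M_3 + 2h_3·M_4 = 6(s'(7) - Δ_3) = 3.
Forward elimination and back-substitution give M_0 = 535/22, M_1 = -73/11, M_2 = -247/66, M_3 = 391/33, M_4 = -683/132.
On [5, 7], s'(t) = b_3 + 2c_3·(t - 5) + 3d_3·(t - 5)² with b_3 = Δ_3 - h_3(2M_3 + M_4)/6 = -353/132, c_3 = M_3/2 = 391/66, d_3 = (M_4 - M_3)/(6h_3) = -749/528. So s'(5) = -353/132.

-2.6742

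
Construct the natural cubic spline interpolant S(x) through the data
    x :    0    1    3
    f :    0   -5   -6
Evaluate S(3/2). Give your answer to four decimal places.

With σ_i denoting the second derivative at x_i, h_i = 1, 2, and Δ_i = (y_(i+1) − y_i)/h_i = -5, -1/2:
  1·σ_0 + 6·σ_1 + 2·σ_2 = 6(Δ_1 - Δ_0) = 27
Natural end conditions: σ_0 = σ_2 = 0.
Hence σ_0 = 0, σ_1 = 9/2, σ_2 = 0.
On [1, 3], S(x) = -5 - 7/2·(x - 1) + 9/4·(x - 1)² - 3/8·(x - 1)³.
With (x - 1) = 1/2: S(3/2) = -399/64.

-6.2344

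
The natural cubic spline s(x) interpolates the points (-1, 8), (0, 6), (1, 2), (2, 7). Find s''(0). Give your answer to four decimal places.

With M_i denoting the second derivative at x_i, h_i = 1, 1, 1, and Δ_i = (y_(i+1) − y_i)/h_i = -2, -4, 5:
  1·M_0 + 4·M_1 + 1·M_2 = 6(Δ_1 - Δ_0) = -12
  1·M_1 + 4·M_2 + 1·M_3 = 6(Δ_2 - Δ_1) = 54
Natural end conditions: M_0 = M_3 = 0.
Solving: M_0 = 0, M_1 = -34/5, M_2 = 76/5, M_3 = 0.

-6.8000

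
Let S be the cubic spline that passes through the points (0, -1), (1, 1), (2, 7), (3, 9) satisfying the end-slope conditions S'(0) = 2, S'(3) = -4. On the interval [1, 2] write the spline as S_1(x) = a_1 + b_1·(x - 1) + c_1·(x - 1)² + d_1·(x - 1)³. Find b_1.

Put M_i = S'' at the i-th knot. Here h = (1, 1, 1) and Δ = (2, 6, 2), so the interior equations h_(i-1)·M_(i-1) + 2(h_(i-1)+h_i)·M_i + h_i·M_(i+1) = 6(Δ_i − Δ_(i-1)) read
  1·M_0 + 4·M_1 + 1·M_2 = 6(Δ_1 - Δ_0) = 24
  1·M_1 + 4·M_2 + 1·M_3 = 6(Δ_2 - Δ_1) = -24
Clamped end conditions give two more equations: 2h_0·M_0 + h_0·M_1 = 6(Δ_0 - S'(0)) = 0 and h_2·M_2 + 2h_2·M_3 = 6(S'(3) - Δ_2) = -36.
Hence M_0 = -4, M_1 = 8, M_2 = -4, M_3 = -16.
On [1, 2], with S_1(x) = a_1 + b_1·(x - 1) + c_1·(x - 1)² + d_1·(x - 1)³: c_1 = M_1/2 = 4, d_1 = (M_2 - M_1)/(6h_1) = -2, b_1 = Δ_1 - h_1(2M_1 + M_2)/6 = 4.

4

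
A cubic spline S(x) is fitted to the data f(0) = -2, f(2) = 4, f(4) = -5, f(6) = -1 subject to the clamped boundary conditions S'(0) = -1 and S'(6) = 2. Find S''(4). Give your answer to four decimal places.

8.6000

Write M_i for S''(x_i). With h_i = 2, 2, 2 and divided differences Δ_i = 3, -9/2, 2, the continuity of S' gives the tridiagonal system
  2·M_0 + 8·M_1 + 2·M_2 = 6(Δ_1 - Δ_0) = -45
  2·M_1 + 8·M_2 + 2·M_3 = 6(Δ_2 - Δ_1) = 39
Clamped end conditions give two more equations: 2h_0·M_0 + h_0·M_1 = 6(Δ_0 - S'(0)) = 24 and h_2·M_2 + 2h_2·M_3 = 6(S'(6) - Δ_2) = 0.
Solving the tridiagonal system: M_0 = 113/10, M_1 = -53/5, M_2 = 43/5, M_3 = -43/10.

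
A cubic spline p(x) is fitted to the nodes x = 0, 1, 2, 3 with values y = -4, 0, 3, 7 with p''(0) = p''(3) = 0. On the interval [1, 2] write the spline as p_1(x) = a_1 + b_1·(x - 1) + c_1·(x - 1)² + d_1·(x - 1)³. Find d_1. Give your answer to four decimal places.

Put M_i = p'' at the i-th knot. Here h = (1, 1, 1) and Δ = (4, 3, 4), so the interior equations h_(i-1)·M_(i-1) + 2(h_(i-1)+h_i)·M_i + h_i·M_(i+1) = 6(Δ_i − Δ_(i-1)) read
  1·M_0 + 4·M_1 + 1·M_2 = 6(Δ_1 - Δ_0) = -6
  1·M_1 + 4·M_2 + 1·M_3 = 6(Δ_2 - Δ_1) = 6
Natural end conditions: M_0 = M_3 = 0.
Forward elimination and back-substitution give M_0 = 0, M_1 = -2, M_2 = 2, M_3 = 0.
On [1, 2], with p_1(x) = a_1 + b_1·(x - 1) + c_1·(x - 1)² + d_1·(x - 1)³: c_1 = M_1/2 = -1, d_1 = (M_2 - M_1)/(6h_1) = 2/3, b_1 = Δ_1 - h_1(2M_1 + M_2)/6 = 10/3.

0.6667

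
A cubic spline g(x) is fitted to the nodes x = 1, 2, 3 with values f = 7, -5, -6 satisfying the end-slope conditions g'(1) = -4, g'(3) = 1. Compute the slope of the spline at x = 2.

Let M_i = g''(x_i). Step sizes h_i = 1, 1; slopes of the chords Δ_i = (y_(i+1) - y_i)/h_i = -12, -1.
  1·M_0 + 4·M_1 + 1·M_2 = 6(Δ_1 - Δ_0) = 66
Clamped end conditions give two more equations: 2h_0·M_0 + h_0·M_1 = 6(Δ_0 - g'(1)) = -48 and h_1·M_1 + 2h_1·M_2 = 6(g'(3) - Δ_1) = 12.
Hence M_0 = -38, M_1 = 28, M_2 = -8.
On [2, 3], g'(x) = b_1 + 2c_1·(x - 2) + 3d_1·(x - 2)² with b_1 = Δ_1 - h_1(2M_1 + M_2)/6 = -9, c_1 = M_1/2 = 14, d_1 = (M_2 - M_1)/(6h_1) = -6. So g'(2) = -9.

-9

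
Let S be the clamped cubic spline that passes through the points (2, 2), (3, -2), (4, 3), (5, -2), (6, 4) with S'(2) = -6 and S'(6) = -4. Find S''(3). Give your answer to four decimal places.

22.1429

Write m_i for S''(x_i). With h_i = 1, 1, 1, 1 and divided differences Δ_i = -4, 5, -5, 6, the continuity of S' gives the tridiagonal system
  1·m_0 + 4·m_1 + 1·m_2 = 6(Δ_1 - Δ_0) = 54
  1·m_1 + 4·m_2 + 1·m_3 = 6(Δ_2 - Δ_1) = -60
  1·m_2 + 4·m_3 + 1·m_4 = 6(Δ_3 - Δ_2) = 66
Clamped end conditions give two more equations: 2h_0·m_0 + h_0·m_1 = 6(Δ_0 - S'(2)) = 12 and h_3·m_3 + 2h_3·m_4 = 6(S'(6) - Δ_3) = -60.
Forward elimination and back-substitution give m_0 = -71/14, m_1 = 155/7, m_2 = -59/2, m_3 = 251/7, m_4 = -671/14.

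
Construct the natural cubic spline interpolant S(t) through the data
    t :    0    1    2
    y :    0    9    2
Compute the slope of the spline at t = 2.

Put M_i = S'' at the i-th knot. Here h = (1, 1) and Δ = (9, -7), so the interior equations h_(i-1)·M_(i-1) + 2(h_(i-1)+h_i)·M_i + h_i·M_(i+1) = 6(Δ_i − Δ_(i-1)) read
  1·M_0 + 4·M_1 + 1·M_2 = 6(Δ_1 - Δ_0) = -96
Natural end conditions: M_0 = M_2 = 0.
Solving: M_0 = 0, M_1 = -24, M_2 = 0.
On [1, 2], S'(t) = b_1 + 2c_1·(t - 1) + 3d_1·(t - 1)² with b_1 = Δ_1 - h_1(2M_1 + M_2)/6 = 1, c_1 = M_1/2 = -12, d_1 = (M_2 - M_1)/(6h_1) = 4. So S'(2) = -11.

-11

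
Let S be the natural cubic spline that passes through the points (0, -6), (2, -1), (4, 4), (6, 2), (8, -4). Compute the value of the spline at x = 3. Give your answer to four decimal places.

1.9821

With σ_i denoting the second derivative at x_i, h_i = 2, 2, 2, 2, and Δ_i = (y_(i+1) − y_i)/h_i = 5/2, 5/2, -1, -3:
  2·σ_0 + 8·σ_1 + 2·σ_2 = 6(Δ_1 - Δ_0) = 0
  2·σ_1 + 8·σ_2 + 2·σ_3 = 6(Δ_2 - Δ_1) = -21
  2·σ_2 + 8·σ_3 + 2·σ_4 = 6(Δ_3 - Δ_2) = -12
Natural end conditions: σ_0 = σ_4 = 0.
Hence σ_0 = 0, σ_1 = 9/14, σ_2 = -18/7, σ_3 = -6/7, σ_4 = 0.
On [2, 4], S(x) = -1 + 41/14·(x - 2) + 9/28·(x - 2)² - 15/56·(x - 2)³.
With (x - 2) = 1: S(3) = 111/56.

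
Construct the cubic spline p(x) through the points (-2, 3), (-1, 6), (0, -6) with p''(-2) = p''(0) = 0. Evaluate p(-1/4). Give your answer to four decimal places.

-2.1211

With m_i denoting the second derivative at x_i, h_i = 1, 1, and Δ_i = (y_(i+1) − y_i)/h_i = 3, -12:
  1·m_0 + 4·m_1 + 1·m_2 = 6(Δ_1 - Δ_0) = -90
Natural end conditions: m_0 = m_2 = 0.
Solving the tridiagonal system: m_0 = 0, m_1 = -45/2, m_2 = 0.
On [-1, 0], p(x) = 6 - 9/2·(x + 1) - 45/4·(x + 1)² + 15/4·(x + 1)³.
With (x + 1) = 3/4: p(-1/4) = -543/256.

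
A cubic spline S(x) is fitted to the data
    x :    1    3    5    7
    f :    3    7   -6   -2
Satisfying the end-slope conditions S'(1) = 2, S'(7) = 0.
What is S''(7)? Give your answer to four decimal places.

Write m_i for S''(x_i). With h_i = 2, 2, 2 and divided differences Δ_i = 2, -13/2, 2, the continuity of S' gives the tridiagonal system
  2·m_0 + 8·m_1 + 2·m_2 = 6(Δ_1 - Δ_0) = -51
  2·m_1 + 8·m_2 + 2·m_3 = 6(Δ_2 - Δ_1) = 51
Clamped end conditions give two more equations: 2h_0·m_0 + h_0·m_1 = 6(Δ_0 - S'(1)) = 0 and h_2·m_2 + 2h_2·m_3 = 6(S'(7) - Δ_2) = -12.
Solving: m_0 = 157/30, m_1 = -157/15, m_2 = 167/15, m_3 = -257/30.

-8.5667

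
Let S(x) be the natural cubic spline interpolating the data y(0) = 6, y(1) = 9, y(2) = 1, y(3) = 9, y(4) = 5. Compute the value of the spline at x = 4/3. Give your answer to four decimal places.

Let M_i = S''(x_i). Step sizes h_i = 1, 1, 1, 1; slopes of the chords Δ_i = (y_(i+1) - y_i)/h_i = 3, -8, 8, -4.
  1·M_0 + 4·M_1 + 1·M_2 = 6(Δ_1 - Δ_0) = -66
  1·M_1 + 4·M_2 + 1·M_3 = 6(Δ_2 - Δ_1) = 96
  1·M_2 + 4·M_3 + 1·M_4 = 6(Δ_3 - Δ_2) = -72
Natural end conditions: M_0 = M_4 = 0.
Hence M_0 = 0, M_1 = -723/28, M_2 = 261/7, M_3 = -765/28, M_4 = 0.
On [1, 2], S(x) = 9 - 157/28·(x - 1) - 723/56·(x - 1)² + 589/56·(x - 1)³.
With (x - 1) = 1/3: S(4/3) = 4601/756.

6.0860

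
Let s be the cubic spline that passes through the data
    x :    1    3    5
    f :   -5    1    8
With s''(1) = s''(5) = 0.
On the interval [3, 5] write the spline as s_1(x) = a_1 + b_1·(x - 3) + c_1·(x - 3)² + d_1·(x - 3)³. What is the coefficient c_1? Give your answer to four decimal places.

0.1875

With m_i denoting the second derivative at x_i, h_i = 2, 2, and Δ_i = (y_(i+1) − y_i)/h_i = 3, 7/2:
  2·m_0 + 8·m_1 + 2·m_2 = 6(Δ_1 - Δ_0) = 3
Natural end conditions: m_0 = m_2 = 0.
Forward elimination and back-substitution give m_0 = 0, m_1 = 3/8, m_2 = 0.
On [3, 5], with s_1(x) = a_1 + b_1·(x - 3) + c_1·(x - 3)² + d_1·(x - 3)³: c_1 = m_1/2 = 3/16, d_1 = (m_2 - m_1)/(6h_1) = -1/32, b_1 = Δ_1 - h_1(2m_1 + m_2)/6 = 13/4.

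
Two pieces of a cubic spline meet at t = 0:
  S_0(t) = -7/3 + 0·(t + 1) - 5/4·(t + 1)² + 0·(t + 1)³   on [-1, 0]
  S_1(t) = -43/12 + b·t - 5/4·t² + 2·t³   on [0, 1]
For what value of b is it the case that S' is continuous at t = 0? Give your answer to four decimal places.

-2.5000

S_0'(t) = 0 - 5/2·(t + 1) + 0·(t + 1)², so S_0'(0) = -5/2. On the right, S_1'(0) = b, so b = -5/2.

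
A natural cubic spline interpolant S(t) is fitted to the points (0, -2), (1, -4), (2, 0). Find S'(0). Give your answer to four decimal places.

With M_i denoting the second derivative at x_i, h_i = 1, 1, and Δ_i = (y_(i+1) − y_i)/h_i = -2, 4:
  1·M_0 + 4·M_1 + 1·M_2 = 6(Δ_1 - Δ_0) = 36
Natural end conditions: M_0 = M_2 = 0.
Solving the tridiagonal system: M_0 = 0, M_1 = 9, M_2 = 0.
On [0, 1], S'(t) = b_0 + 2c_0·t + 3d_0·t² with b_0 = Δ_0 - h_0(2M_0 + M_1)/6 = -7/2, c_0 = M_0/2 = 0, d_0 = (M_1 - M_0)/(6h_0) = 3/2. So S'(0) = -7/2.

-3.5000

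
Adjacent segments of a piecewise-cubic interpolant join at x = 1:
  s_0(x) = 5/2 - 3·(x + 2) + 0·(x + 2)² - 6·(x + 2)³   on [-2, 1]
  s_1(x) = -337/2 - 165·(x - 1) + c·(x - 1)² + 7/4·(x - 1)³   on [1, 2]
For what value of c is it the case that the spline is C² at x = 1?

-54

s_0''(x) = 0 - 36·(x + 2), so s_0''(1) = -108. On the right, s_1''(1) = 2c, so c = -54.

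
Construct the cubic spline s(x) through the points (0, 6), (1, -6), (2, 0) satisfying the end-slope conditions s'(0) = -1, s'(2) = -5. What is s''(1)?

Put σ_i = s'' at the i-th knot. Here h = (1, 1) and Δ = (-12, 6), so the interior equations h_(i-1)·σ_(i-1) + 2(h_(i-1)+h_i)·σ_i + h_i·σ_(i+1) = 6(Δ_i − Δ_(i-1)) read
  1·σ_0 + 4·σ_1 + 1·σ_2 = 6(Δ_1 - Δ_0) = 108
Clamped end conditions give two more equations: 2h_0·σ_0 + h_0·σ_1 = 6(Δ_0 - s'(0)) = -66 and h_1·σ_1 + 2h_1·σ_2 = 6(s'(2) - Δ_1) = -66.
Hence σ_0 = -62, σ_1 = 58, σ_2 = -62.

58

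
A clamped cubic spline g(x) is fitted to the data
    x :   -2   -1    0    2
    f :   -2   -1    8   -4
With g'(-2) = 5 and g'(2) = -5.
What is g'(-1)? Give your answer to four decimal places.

Let m_i = g''(x_i). Step sizes h_i = 1, 1, 2; slopes of the chords Δ_i = (y_(i+1) - y_i)/h_i = 1, 9, -6.
  1·m_0 + 4·m_1 + 1·m_2 = 6(Δ_1 - Δ_0) = 48
  1·m_1 + 6·m_2 + 2·m_3 = 6(Δ_2 - Δ_1) = -90
Clamped end conditions give two more equations: 2h_0·m_0 + h_0·m_1 = 6(Δ_0 - g'(-2)) = -24 and h_2·m_2 + 2h_2·m_3 = 6(g'(2) - Δ_2) = 6.
Forward elimination and back-substitution give m_0 = -263/11, m_1 = 262/11, m_2 = -257/11, m_3 = 145/11.
On [-1, 0], g'(x) = b_1 + 2c_1·(x + 1) + 3d_1·(x + 1)² with b_1 = Δ_1 - h_1(2m_1 + m_2)/6 = 109/22, c_1 = m_1/2 = 131/11, d_1 = (m_2 - m_1)/(6h_1) = -173/22. So g'(-1) = 109/22.

4.9545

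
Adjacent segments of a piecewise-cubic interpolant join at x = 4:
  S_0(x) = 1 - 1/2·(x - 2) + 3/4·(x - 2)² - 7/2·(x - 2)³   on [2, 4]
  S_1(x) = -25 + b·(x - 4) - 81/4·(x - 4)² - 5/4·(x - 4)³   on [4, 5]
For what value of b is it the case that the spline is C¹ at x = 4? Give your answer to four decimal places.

-39.5000

S_0'(x) = -1/2 + 3/2·(x - 2) - 21/2·(x - 2)², so S_0'(4) = -79/2. On the right, S_1'(4) = b, so b = -79/2.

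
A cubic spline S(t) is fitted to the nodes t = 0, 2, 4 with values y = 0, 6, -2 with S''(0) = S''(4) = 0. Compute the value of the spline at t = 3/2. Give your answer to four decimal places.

5.6484

Put M_i = S'' at the i-th knot. Here h = (2, 2) and Δ = (3, -4), so the interior equations h_(i-1)·M_(i-1) + 2(h_(i-1)+h_i)·M_i + h_i·M_(i+1) = 6(Δ_i − Δ_(i-1)) read
  2·M_0 + 8·M_1 + 2·M_2 = 6(Δ_1 - Δ_0) = -42
Natural end conditions: M_0 = M_2 = 0.
Hence M_0 = 0, M_1 = -21/4, M_2 = 0.
On [0, 2], S(t) = 0 + 19/4·t + 0·t² - 7/16·t³.
With t = 3/2: S(3/2) = 723/128.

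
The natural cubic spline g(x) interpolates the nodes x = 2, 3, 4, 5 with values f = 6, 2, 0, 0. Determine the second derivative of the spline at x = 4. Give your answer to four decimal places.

2.4000

Let m_i = g''(x_i). Step sizes h_i = 1, 1, 1; slopes of the chords Δ_i = (y_(i+1) - y_i)/h_i = -4, -2, 0.
  1·m_0 + 4·m_1 + 1·m_2 = 6(Δ_1 - Δ_0) = 12
  1·m_1 + 4·m_2 + 1·m_3 = 6(Δ_2 - Δ_1) = 12
Natural end conditions: m_0 = m_3 = 0.
Forward elimination and back-substitution give m_0 = 0, m_1 = 12/5, m_2 = 12/5, m_3 = 0.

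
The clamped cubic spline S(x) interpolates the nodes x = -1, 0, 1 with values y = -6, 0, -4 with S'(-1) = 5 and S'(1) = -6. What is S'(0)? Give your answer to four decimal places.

1.7500

Let M_i = S''(x_i). Step sizes h_i = 1, 1; slopes of the chords Δ_i = (y_(i+1) - y_i)/h_i = 6, -4.
  1·M_0 + 4·M_1 + 1·M_2 = 6(Δ_1 - Δ_0) = -60
Clamped end conditions give two more equations: 2h_0·M_0 + h_0·M_1 = 6(Δ_0 - S'(-1)) = 6 and h_1·M_1 + 2h_1·M_2 = 6(S'(1) - Δ_1) = -12.
Solving: M_0 = 25/2, M_1 = -19, M_2 = 7/2.
On [0, 1], S'(x) = b_1 + 2c_1·x + 3d_1·x² with b_1 = Δ_1 - h_1(2M_1 + M_2)/6 = 7/4, c_1 = M_1/2 = -19/2, d_1 = (M_2 - M_1)/(6h_1) = 15/4. So S'(0) = 7/4.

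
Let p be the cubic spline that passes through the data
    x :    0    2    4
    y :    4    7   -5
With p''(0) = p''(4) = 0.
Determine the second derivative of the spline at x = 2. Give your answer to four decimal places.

-5.6250

Let M_i = p''(x_i). Step sizes h_i = 2, 2; slopes of the chords Δ_i = (y_(i+1) - y_i)/h_i = 3/2, -6.
  2·M_0 + 8·M_1 + 2·M_2 = 6(Δ_1 - Δ_0) = -45
Natural end conditions: M_0 = M_2 = 0.
Solving the tridiagonal system: M_0 = 0, M_1 = -45/8, M_2 = 0.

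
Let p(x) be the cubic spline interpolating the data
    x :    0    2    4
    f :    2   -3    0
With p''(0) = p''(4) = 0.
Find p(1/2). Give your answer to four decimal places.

Write σ_i for p''(x_i). With h_i = 2, 2 and divided differences Δ_i = -5/2, 3/2, the continuity of p' gives the tridiagonal system
  2·σ_0 + 8·σ_1 + 2·σ_2 = 6(Δ_1 - Δ_0) = 24
Natural end conditions: σ_0 = σ_2 = 0.
Hence σ_0 = 0, σ_1 = 3, σ_2 = 0.
On [0, 2], p(x) = 2 - 7/2·x + 0·x² + 1/4·x³.
With x = 1/2: p(1/2) = 9/32.

0.2813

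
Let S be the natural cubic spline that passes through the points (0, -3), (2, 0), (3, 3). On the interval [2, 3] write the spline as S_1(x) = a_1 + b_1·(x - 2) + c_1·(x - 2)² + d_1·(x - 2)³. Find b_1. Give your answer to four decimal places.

2.5000

With m_i denoting the second derivative at x_i, h_i = 2, 1, and Δ_i = (y_(i+1) − y_i)/h_i = 3/2, 3:
  2·m_0 + 6·m_1 + 1·m_2 = 6(Δ_1 - Δ_0) = 9
Natural end conditions: m_0 = m_2 = 0.
Solving: m_0 = 0, m_1 = 3/2, m_2 = 0.
On [2, 3], with S_1(x) = a_1 + b_1·(x - 2) + c_1·(x - 2)² + d_1·(x - 2)³: c_1 = m_1/2 = 3/4, d_1 = (m_2 - m_1)/(6h_1) = -1/4, b_1 = Δ_1 - h_1(2m_1 + m_2)/6 = 5/2.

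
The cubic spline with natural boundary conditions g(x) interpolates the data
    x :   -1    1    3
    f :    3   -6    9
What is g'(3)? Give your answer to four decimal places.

Write M_i for g''(x_i). With h_i = 2, 2 and divided differences Δ_i = -9/2, 15/2, the continuity of g' gives the tridiagonal system
  2·M_0 + 8·M_1 + 2·M_2 = 6(Δ_1 - Δ_0) = 72
Natural end conditions: M_0 = M_2 = 0.
Forward elimination and back-substitution give M_0 = 0, M_1 = 9, M_2 = 0.
On [1, 3], g'(x) = b_1 + 2c_1·(x - 1) + 3d_1·(x - 1)² with b_1 = Δ_1 - h_1(2M_1 + M_2)/6 = 3/2, c_1 = M_1/2 = 9/2, d_1 = (M_2 - M_1)/(6h_1) = -3/4. So g'(3) = 21/2.

10.5000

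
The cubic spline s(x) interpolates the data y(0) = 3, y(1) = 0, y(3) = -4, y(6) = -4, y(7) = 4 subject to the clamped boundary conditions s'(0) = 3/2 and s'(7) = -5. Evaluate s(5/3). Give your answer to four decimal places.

Write m_i for s''(x_i). With h_i = 1, 2, 3, 1 and divided differences Δ_i = -3, -2, 0, 8, the continuity of s' gives the tridiagonal system
  1·m_0 + 6·m_1 + 2·m_2 = 6(Δ_1 - Δ_0) = 6
  2·m_1 + 10·m_2 + 3·m_3 = 6(Δ_2 - Δ_1) = 12
  3·m_2 + 8·m_3 + 1·m_4 = 6(Δ_3 - Δ_2) = 48
Clamped end conditions give two more equations: 2h_0·m_0 + h_0·m_1 = 6(Δ_0 - s'(0)) = -27 and h_3·m_3 + 2h_3·m_4 = 6(s'(7) - Δ_3) = -78.
Solving the tridiagonal system: m_0 = -590/37, m_1 = 181/37, m_2 = -137/37, m_3 = 484/37, m_4 = -1685/37.
On [1, 3], s(x) = 0 - 149/37·(x - 1) + 181/74·(x - 1)² - 53/74·(x - 1)³.
With (x - 1) = 2/3: s(5/3) = -1808/999.

-1.8098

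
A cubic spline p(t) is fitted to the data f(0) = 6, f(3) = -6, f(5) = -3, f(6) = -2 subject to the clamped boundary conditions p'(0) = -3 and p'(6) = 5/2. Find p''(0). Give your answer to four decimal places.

Put σ_i = p'' at the i-th knot. Here h = (3, 2, 1) and Δ = (-4, 3/2, 1), so the interior equations h_(i-1)·σ_(i-1) + 2(h_(i-1)+h_i)·σ_i + h_i·σ_(i+1) = 6(Δ_i − Δ_(i-1)) read
  3·σ_0 + 10·σ_1 + 2·σ_2 = 6(Δ_1 - Δ_0) = 33
  2·σ_1 + 6·σ_2 + 1·σ_3 = 6(Δ_2 - Δ_1) = -3
Clamped end conditions give two more equations: 2h_0·σ_0 + h_0·σ_1 = 6(Δ_0 - p'(0)) = -6 and h_2·σ_2 + 2h_2·σ_3 = 6(p'(6) - Δ_2) = 9.
Hence σ_0 = -199/57, σ_1 = 284/57, σ_2 = -181/57, σ_3 = 347/57.

-3.4912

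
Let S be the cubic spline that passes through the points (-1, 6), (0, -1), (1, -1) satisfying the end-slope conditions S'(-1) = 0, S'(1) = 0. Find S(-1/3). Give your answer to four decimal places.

1.5926

Put m_i = S'' at the i-th knot. Here h = (1, 1) and Δ = (-7, 0), so the interior equations h_(i-1)·m_(i-1) + 2(h_(i-1)+h_i)·m_i + h_i·m_(i+1) = 6(Δ_i − Δ_(i-1)) read
  1·m_0 + 4·m_1 + 1·m_2 = 6(Δ_1 - Δ_0) = 42
Clamped end conditions give two more equations: 2h_0·m_0 + h_0·m_1 = 6(Δ_0 - S'(-1)) = -42 and h_1·m_1 + 2h_1·m_2 = 6(S'(1) - Δ_1) = 0.
Hence m_0 = -63/2, m_1 = 21, m_2 = -21/2.
On [-1, 0], S(x) = 6 + 0·(x + 1) - 63/4·(x + 1)² + 35/4·(x + 1)³.
With (x + 1) = 2/3: S(-1/3) = 43/27.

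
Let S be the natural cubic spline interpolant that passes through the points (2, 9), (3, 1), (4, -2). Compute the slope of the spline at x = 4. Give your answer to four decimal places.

Let m_i = S''(x_i). Step sizes h_i = 1, 1; slopes of the chords Δ_i = (y_(i+1) - y_i)/h_i = -8, -3.
  1·m_0 + 4·m_1 + 1·m_2 = 6(Δ_1 - Δ_0) = 30
Natural end conditions: m_0 = m_2 = 0.
Solving the tridiagonal system: m_0 = 0, m_1 = 15/2, m_2 = 0.
On [3, 4], S'(x) = b_1 + 2c_1·(x - 3) + 3d_1·(x - 3)² with b_1 = Δ_1 - h_1(2m_1 + m_2)/6 = -11/2, c_1 = m_1/2 = 15/4, d_1 = (m_2 - m_1)/(6h_1) = -5/4. So S'(4) = -7/4.

-1.7500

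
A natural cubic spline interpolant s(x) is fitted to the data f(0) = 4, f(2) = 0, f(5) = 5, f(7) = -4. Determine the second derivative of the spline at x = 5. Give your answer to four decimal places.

With m_i denoting the second derivative at x_i, h_i = 2, 3, 2, and Δ_i = (y_(i+1) − y_i)/h_i = -2, 5/3, -9/2:
  2·m_0 + 10·m_1 + 3·m_2 = 6(Δ_1 - Δ_0) = 22
  3·m_1 + 10·m_2 + 2·m_3 = 6(Δ_2 - Δ_1) = -37
Natural end conditions: m_0 = m_3 = 0.
Solving: m_0 = 0, m_1 = 331/91, m_2 = -436/91, m_3 = 0.

-4.7912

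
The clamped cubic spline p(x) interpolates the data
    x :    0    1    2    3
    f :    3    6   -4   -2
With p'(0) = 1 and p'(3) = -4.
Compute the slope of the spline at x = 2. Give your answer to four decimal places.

-3.8667

Let M_i = p''(x_i). Step sizes h_i = 1, 1, 1; slopes of the chords Δ_i = (y_(i+1) - y_i)/h_i = 3, -10, 2.
  1·M_0 + 4·M_1 + 1·M_2 = 6(Δ_1 - Δ_0) = -78
  1·M_1 + 4·M_2 + 1·M_3 = 6(Δ_2 - Δ_1) = 72
Clamped end conditions give two more equations: 2h_0·M_0 + h_0·M_1 = 6(Δ_0 - p'(0)) = 12 and h_2·M_2 + 2h_2·M_3 = 6(p'(3) - Δ_2) = -36.
Forward elimination and back-substitution give M_0 = 346/15, M_1 = -512/15, M_2 = 532/15, M_3 = -536/15.
On [2, 3], p'(x) = b_2 + 2c_2·(x - 2) + 3d_2·(x - 2)² with b_2 = Δ_2 - h_2(2M_2 + M_3)/6 = -58/15, c_2 = M_2/2 = 266/15, d_2 = (M_3 - M_2)/(6h_2) = -178/15. So p'(2) = -58/15.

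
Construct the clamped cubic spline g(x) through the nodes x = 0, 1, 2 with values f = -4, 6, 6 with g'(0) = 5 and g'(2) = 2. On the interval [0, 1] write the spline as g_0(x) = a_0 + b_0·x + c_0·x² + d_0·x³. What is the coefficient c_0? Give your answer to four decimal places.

14.2500

Let M_i = g''(x_i). Step sizes h_i = 1, 1; slopes of the chords Δ_i = (y_(i+1) - y_i)/h_i = 10, 0.
  1·M_0 + 4·M_1 + 1·M_2 = 6(Δ_1 - Δ_0) = -60
Clamped end conditions give two more equations: 2h_0·M_0 + h_0·M_1 = 6(Δ_0 - g'(0)) = 30 and h_1·M_1 + 2h_1·M_2 = 6(g'(2) - Δ_1) = 12.
Solving: M_0 = 57/2, M_1 = -27, M_2 = 39/2.
On [0, 1], with g_0(x) = a_0 + b_0·x + c_0·x² + d_0·x³: c_0 = M_0/2 = 57/4, d_0 = (M_1 - M_0)/(6h_0) = -37/4, b_0 = Δ_0 - h_0(2M_0 + M_1)/6 = 5.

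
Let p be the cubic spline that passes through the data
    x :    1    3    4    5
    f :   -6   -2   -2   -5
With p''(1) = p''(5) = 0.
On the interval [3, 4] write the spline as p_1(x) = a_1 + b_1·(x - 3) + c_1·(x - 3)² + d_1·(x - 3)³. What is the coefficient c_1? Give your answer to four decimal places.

With M_i denoting the second derivative at x_i, h_i = 2, 1, 1, and Δ_i = (y_(i+1) − y_i)/h_i = 2, 0, -3:
  2·M_0 + 6·M_1 + 1·M_2 = 6(Δ_1 - Δ_0) = -12
  1·M_1 + 4·M_2 + 1·M_3 = 6(Δ_2 - Δ_1) = -18
Natural end conditions: M_0 = M_3 = 0.
Solving: M_0 = 0, M_1 = -30/23, M_2 = -96/23, M_3 = 0.
On [3, 4], with p_1(x) = a_1 + b_1·(x - 3) + c_1·(x - 3)² + d_1·(x - 3)³: c_1 = M_1/2 = -15/23, d_1 = (M_2 - M_1)/(6h_1) = -11/23, b_1 = Δ_1 - h_1(2M_1 + M_2)/6 = 26/23.

-0.6522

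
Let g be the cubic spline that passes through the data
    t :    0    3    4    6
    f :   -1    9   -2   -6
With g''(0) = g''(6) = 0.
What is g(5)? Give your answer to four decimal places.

With M_i denoting the second derivative at x_i, h_i = 3, 1, 2, and Δ_i = (y_(i+1) − y_i)/h_i = 10/3, -11, -2:
  3·M_0 + 8·M_1 + 1·M_2 = 6(Δ_1 - Δ_0) = -86
  1·M_1 + 6·M_2 + 2·M_3 = 6(Δ_2 - Δ_1) = 54
Natural end conditions: M_0 = M_3 = 0.
Forward elimination and back-substitution give M_0 = 0, M_1 = -570/47, M_2 = 518/47, M_3 = 0.
On [4, 6], g(t) = -2 - 1318/141·(t - 4) + 259/47·(t - 4)² - 259/282·(t - 4)³.
With (t - 4) = 1: g(5) = -635/94.

-6.7553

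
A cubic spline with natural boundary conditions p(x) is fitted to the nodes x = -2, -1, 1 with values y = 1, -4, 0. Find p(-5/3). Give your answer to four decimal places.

Write m_i for p''(x_i). With h_i = 1, 2 and divided differences Δ_i = -5, 2, the continuity of p' gives the tridiagonal system
  1·m_0 + 6·m_1 + 2·m_2 = 6(Δ_1 - Δ_0) = 42
Natural end conditions: m_0 = m_2 = 0.
Solving: m_0 = 0, m_1 = 7, m_2 = 0.
On [-2, -1], p(x) = 1 - 37/6·(x + 2) + 0·(x + 2)² + 7/6·(x + 2)³.
With (x + 2) = 1/3: p(-5/3) = -82/81.

-1.0123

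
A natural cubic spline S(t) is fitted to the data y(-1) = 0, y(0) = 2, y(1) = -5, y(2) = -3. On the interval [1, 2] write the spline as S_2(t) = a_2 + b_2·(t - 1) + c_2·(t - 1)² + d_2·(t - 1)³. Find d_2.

-3

Write m_i for S''(x_i). With h_i = 1, 1, 1 and divided differences Δ_i = 2, -7, 2, the continuity of S' gives the tridiagonal system
  1·m_0 + 4·m_1 + 1·m_2 = 6(Δ_1 - Δ_0) = -54
  1·m_1 + 4·m_2 + 1·m_3 = 6(Δ_2 - Δ_1) = 54
Natural end conditions: m_0 = m_3 = 0.
Hence m_0 = 0, m_1 = -18, m_2 = 18, m_3 = 0.
On [1, 2], with S_2(t) = a_2 + b_2·(t - 1) + c_2·(t - 1)² + d_2·(t - 1)³: c_2 = m_2/2 = 9, d_2 = (m_3 - m_2)/(6h_2) = -3, b_2 = Δ_2 - h_2(2m_2 + m_3)/6 = -4.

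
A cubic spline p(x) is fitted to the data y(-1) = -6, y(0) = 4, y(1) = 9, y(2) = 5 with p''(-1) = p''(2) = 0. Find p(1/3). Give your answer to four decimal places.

6.5506

Write M_i for p''(x_i). With h_i = 1, 1, 1 and divided differences Δ_i = 10, 5, -4, the continuity of p' gives the tridiagonal system
  1·M_0 + 4·M_1 + 1·M_2 = 6(Δ_1 - Δ_0) = -30
  1·M_1 + 4·M_2 + 1·M_3 = 6(Δ_2 - Δ_1) = -54
Natural end conditions: M_0 = M_3 = 0.
Solving: M_0 = 0, M_1 = -22/5, M_2 = -62/5, M_3 = 0.
On [0, 1], p(x) = 4 + 128/15·x - 11/5·x² - 4/3·x³.
With x = 1/3: p(1/3) = 2653/405.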